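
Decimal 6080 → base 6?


Divide by 6 repeatedly:
6080 ÷ 6 = 1013 remainder 2
1013 ÷ 6 = 168 remainder 5
168 ÷ 6 = 28 remainder 0
28 ÷ 6 = 4 remainder 4
4 ÷ 6 = 0 remainder 4
Reading remainders bottom-up:
= 44052


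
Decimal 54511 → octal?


Divide by 8 repeatedly:
54511 ÷ 8 = 6813 remainder 7
6813 ÷ 8 = 851 remainder 5
851 ÷ 8 = 106 remainder 3
106 ÷ 8 = 13 remainder 2
13 ÷ 8 = 1 remainder 5
1 ÷ 8 = 0 remainder 1
Reading remainders bottom-up:
= 0o152357


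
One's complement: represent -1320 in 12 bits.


Original: 010100101000
Invert all bits:
  bit 0: 0 → 1
  bit 1: 1 → 0
  bit 2: 0 → 1
  bit 3: 1 → 0
  bit 4: 0 → 1
  bit 5: 0 → 1
  bit 6: 1 → 0
  bit 7: 0 → 1
  bit 8: 1 → 0
  bit 9: 0 → 1
  bit 10: 0 → 1
  bit 11: 0 → 1
= 101011010111


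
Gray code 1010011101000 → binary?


Gray code: 1010011101000
MSB stays the same: 1
Each subsequent bit = prev_binary XOR current_gray:
  B[1] = 1 XOR 0 = 1
  B[2] = 1 XOR 1 = 0
  B[3] = 0 XOR 0 = 0
  B[4] = 0 XOR 0 = 0
  B[5] = 0 XOR 1 = 1
  B[6] = 1 XOR 1 = 0
  B[7] = 0 XOR 1 = 1
  B[8] = 1 XOR 0 = 1
  B[9] = 1 XOR 1 = 0
  B[10] = 0 XOR 0 = 0
  B[11] = 0 XOR 0 = 0
  B[12] = 0 XOR 0 = 0
= 1100010110000 (6320 decimal)


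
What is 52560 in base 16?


Divide by 16 repeatedly:
52560 ÷ 16 = 3285 remainder 0 (0)
3285 ÷ 16 = 205 remainder 5 (5)
205 ÷ 16 = 12 remainder 13 (D)
12 ÷ 16 = 0 remainder 12 (C)
Reading remainders bottom-up:
= 0xCD50


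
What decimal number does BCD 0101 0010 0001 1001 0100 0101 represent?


Each 4-bit group → digit:
  0101 → 5
  0010 → 2
  0001 → 1
  1001 → 9
  0100 → 4
  0101 → 5
= 521945


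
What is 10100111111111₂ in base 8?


Group into 3-bit groups: 010100111111111
  010 = 2
  100 = 4
  111 = 7
  111 = 7
  111 = 7
= 0o24777


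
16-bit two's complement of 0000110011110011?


Original: 0000110011110011
Step 1 - Invert all bits: 1111001100001100
Step 2 - Add 1: 1111001100001100 + 1
= 1111001100001101 (represents -3315)


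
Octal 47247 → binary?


Each octal digit → 3 binary bits:
  4 = 100
  7 = 111
  2 = 010
  4 = 100
  7 = 111
Concatenate: 100 111 010 100 111
= 100111010100111


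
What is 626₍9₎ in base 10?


Positional values (base 9):
  6 × 9^0 = 6 × 1 = 6
  2 × 9^1 = 2 × 9 = 18
  6 × 9^2 = 6 × 81 = 486
Sum = 6 + 18 + 486
= 510


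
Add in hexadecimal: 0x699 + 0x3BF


Align and add column by column (LSB to MSB, each column mod 16 with carry):
  0699
+ 03BF
  ----
  col 0: 9(9) + F(15) + 0 (carry in) = 24 → 8(8), carry out 1
  col 1: 9(9) + B(11) + 1 (carry in) = 21 → 5(5), carry out 1
  col 2: 6(6) + 3(3) + 1 (carry in) = 10 → A(10), carry out 0
  col 3: 0(0) + 0(0) + 0 (carry in) = 0 → 0(0), carry out 0
Reading digits MSB→LSB: 0A58
Strip leading zeros: A58
= 0xA58


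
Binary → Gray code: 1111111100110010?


Binary: 1111111100110010
Gray code: G = B XOR (B >> 1)
B >> 1 = 0111111110011001
1111111100110010 XOR 0111111110011001:
  1 XOR 0 = 1
  1 XOR 1 = 0
  1 XOR 1 = 0
  1 XOR 1 = 0
  1 XOR 1 = 0
  1 XOR 1 = 0
  1 XOR 1 = 0
  1 XOR 1 = 0
  0 XOR 1 = 1
  0 XOR 0 = 0
  1 XOR 0 = 1
  1 XOR 1 = 0
  0 XOR 1 = 1
  0 XOR 0 = 0
  1 XOR 0 = 1
  0 XOR 1 = 1
= 1000000010101011


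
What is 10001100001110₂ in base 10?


Positional values:
Bit 1: 1 × 2^1 = 2
Bit 2: 1 × 2^2 = 4
Bit 3: 1 × 2^3 = 8
Bit 8: 1 × 2^8 = 256
Bit 9: 1 × 2^9 = 512
Bit 13: 1 × 2^13 = 8192
Sum = 2 + 4 + 8 + 256 + 512 + 8192
= 8974


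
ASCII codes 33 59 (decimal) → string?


Codes (decimal): 33 59
Per-code ASCII lookup:
  33  (special character) → '!'
  59  (special character) → ';'
= '!;'


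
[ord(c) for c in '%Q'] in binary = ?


String: '%Q'  (2 characters)
Per-character ASCII lookup:
  '%': special character: '%' = 37 → 100101
  'Q': uppercase starts at 65: 'Q' = 65 + 16 = 81 → 1010001
= 100101 1010001


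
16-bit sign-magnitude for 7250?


Sign bit: 0 (positive)
Magnitude: 7250 = 001110001010010
= 0001110001010010


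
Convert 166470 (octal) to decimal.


Positional values:
Position 0: 0 × 8^0 = 0
Position 1: 7 × 8^1 = 56
Position 2: 4 × 8^2 = 256
Position 3: 6 × 8^3 = 3072
Position 4: 6 × 8^4 = 24576
Position 5: 1 × 8^5 = 32768
Sum = 0 + 56 + 256 + 3072 + 24576 + 32768
= 60728


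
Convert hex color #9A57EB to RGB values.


Hex: #9A57EB
R = 9A₁₆ = 154
G = 57₁₆ = 87
B = EB₁₆ = 235
= RGB(154, 87, 235)


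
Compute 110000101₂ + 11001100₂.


Align and add column by column (LSB to MSB, carry propagating):
  0110000101
+ 0011001100
  ----------
  col 0: 1 + 0 + 0 (carry in) = 1 → bit 1, carry out 0
  col 1: 0 + 0 + 0 (carry in) = 0 → bit 0, carry out 0
  col 2: 1 + 1 + 0 (carry in) = 2 → bit 0, carry out 1
  col 3: 0 + 1 + 1 (carry in) = 2 → bit 0, carry out 1
  col 4: 0 + 0 + 1 (carry in) = 1 → bit 1, carry out 0
  col 5: 0 + 0 + 0 (carry in) = 0 → bit 0, carry out 0
  col 6: 0 + 1 + 0 (carry in) = 1 → bit 1, carry out 0
  col 7: 1 + 1 + 0 (carry in) = 2 → bit 0, carry out 1
  col 8: 1 + 0 + 1 (carry in) = 2 → bit 0, carry out 1
  col 9: 0 + 0 + 1 (carry in) = 1 → bit 1, carry out 0
Reading bits MSB→LSB: 1001010001
Strip leading zeros: 1001010001
= 1001010001


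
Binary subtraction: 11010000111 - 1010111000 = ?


Align and subtract column by column (LSB to MSB, borrowing when needed):
  11010000111
- 01010111000
  -----------
  col 0: (1 - 0 borrow-in) - 0 → 1 - 0 = 1, borrow out 0
  col 1: (1 - 0 borrow-in) - 0 → 1 - 0 = 1, borrow out 0
  col 2: (1 - 0 borrow-in) - 0 → 1 - 0 = 1, borrow out 0
  col 3: (0 - 0 borrow-in) - 1 → borrow from next column: (0+2) - 1 = 1, borrow out 1
  col 4: (0 - 1 borrow-in) - 1 → borrow from next column: (-1+2) - 1 = 0, borrow out 1
  col 5: (0 - 1 borrow-in) - 1 → borrow from next column: (-1+2) - 1 = 0, borrow out 1
  col 6: (0 - 1 borrow-in) - 0 → borrow from next column: (-1+2) - 0 = 1, borrow out 1
  col 7: (1 - 1 borrow-in) - 1 → borrow from next column: (0+2) - 1 = 1, borrow out 1
  col 8: (0 - 1 borrow-in) - 0 → borrow from next column: (-1+2) - 0 = 1, borrow out 1
  col 9: (1 - 1 borrow-in) - 1 → borrow from next column: (0+2) - 1 = 1, borrow out 1
  col 10: (1 - 1 borrow-in) - 0 → 0 - 0 = 0, borrow out 0
Reading bits MSB→LSB: 01111001111
Strip leading zeros: 1111001111
= 1111001111


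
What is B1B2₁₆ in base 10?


Positional values:
Position 0: 2 × 16^0 = 2 × 1 = 2
Position 1: B × 16^1 = 11 × 16 = 176
Position 2: 1 × 16^2 = 1 × 256 = 256
Position 3: B × 16^3 = 11 × 4096 = 45056
Sum = 2 + 176 + 256 + 45056
= 45490


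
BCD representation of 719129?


Each digit → 4-bit binary:
  7 → 0111
  1 → 0001
  9 → 1001
  1 → 0001
  2 → 0010
  9 → 1001
= 0111 0001 1001 0001 0010 1001


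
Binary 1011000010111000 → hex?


Group into 4-bit nibbles: 1011000010111000
  1011 = B
  0000 = 0
  1011 = B
  1000 = 8
= 0xB0B8


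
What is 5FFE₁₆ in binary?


Each hex digit → 4 binary bits:
  5 = 0101
  F = 1111
  F = 1111
  E = 1110
Concatenate: 0101 1111 1111 1110
= 0101111111111110


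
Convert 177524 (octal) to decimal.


Positional values:
Position 0: 4 × 8^0 = 4
Position 1: 2 × 8^1 = 16
Position 2: 5 × 8^2 = 320
Position 3: 7 × 8^3 = 3584
Position 4: 7 × 8^4 = 28672
Position 5: 1 × 8^5 = 32768
Sum = 4 + 16 + 320 + 3584 + 28672 + 32768
= 65364


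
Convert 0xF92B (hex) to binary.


Each hex digit → 4 binary bits:
  F = 1111
  9 = 1001
  2 = 0010
  B = 1011
Concatenate: 1111 1001 0010 1011
= 1111100100101011


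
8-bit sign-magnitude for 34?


Sign bit: 0 (positive)
Magnitude: 34 = 0100010
= 00100010


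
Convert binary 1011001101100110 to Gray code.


Binary: 1011001101100110
Gray code: G = B XOR (B >> 1)
B >> 1 = 0101100110110011
1011001101100110 XOR 0101100110110011:
  1 XOR 0 = 1
  0 XOR 1 = 1
  1 XOR 0 = 1
  1 XOR 1 = 0
  0 XOR 1 = 1
  0 XOR 0 = 0
  1 XOR 0 = 1
  1 XOR 1 = 0
  0 XOR 1 = 1
  1 XOR 0 = 1
  1 XOR 1 = 0
  0 XOR 1 = 1
  0 XOR 0 = 0
  1 XOR 0 = 1
  1 XOR 1 = 0
  0 XOR 1 = 1
= 1110101011010101


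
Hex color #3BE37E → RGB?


Hex: #3BE37E
R = 3B₁₆ = 59
G = E3₁₆ = 227
B = 7E₁₆ = 126
= RGB(59, 227, 126)


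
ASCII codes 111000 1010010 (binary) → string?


Codes (binary): 111000 1010010
Per-code ASCII lookup:
  111000 = 56  (range 48-57: digits, 56 - 48 = 8) → '8'
  1010010 = 82  (range 65-90: uppercase, 82 - 65 = 17) → 'R'
= '8R'


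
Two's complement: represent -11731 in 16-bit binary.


Original: 0010110111010011
Step 1 - Invert all bits: 1101001000101100
Step 2 - Add 1: 1101001000101100 + 1
= 1101001000101101 (represents -11731)


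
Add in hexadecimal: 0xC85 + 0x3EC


Align and add column by column (LSB to MSB, each column mod 16 with carry):
  0C85
+ 03EC
  ----
  col 0: 5(5) + C(12) + 0 (carry in) = 17 → 1(1), carry out 1
  col 1: 8(8) + E(14) + 1 (carry in) = 23 → 7(7), carry out 1
  col 2: C(12) + 3(3) + 1 (carry in) = 16 → 0(0), carry out 1
  col 3: 0(0) + 0(0) + 1 (carry in) = 1 → 1(1), carry out 0
Reading digits MSB→LSB: 1071
Strip leading zeros: 1071
= 0x1071


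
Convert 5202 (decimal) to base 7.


Divide by 7 repeatedly:
5202 ÷ 7 = 743 remainder 1
743 ÷ 7 = 106 remainder 1
106 ÷ 7 = 15 remainder 1
15 ÷ 7 = 2 remainder 1
2 ÷ 7 = 0 remainder 2
Reading remainders bottom-up:
= 21111


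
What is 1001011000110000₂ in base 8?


Group into 3-bit groups: 001001011000110000
  001 = 1
  001 = 1
  011 = 3
  000 = 0
  110 = 6
  000 = 0
= 0o113060


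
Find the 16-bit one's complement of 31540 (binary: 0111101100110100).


Original: 0111101100110100
Invert all bits:
  bit 0: 0 → 1
  bit 1: 1 → 0
  bit 2: 1 → 0
  bit 3: 1 → 0
  bit 4: 1 → 0
  bit 5: 0 → 1
  bit 6: 1 → 0
  bit 7: 1 → 0
  bit 8: 0 → 1
  bit 9: 0 → 1
  bit 10: 1 → 0
  bit 11: 1 → 0
  bit 12: 0 → 1
  bit 13: 1 → 0
  bit 14: 0 → 1
  bit 15: 0 → 1
= 1000010011001011


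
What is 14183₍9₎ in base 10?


Positional values (base 9):
  3 × 9^0 = 3 × 1 = 3
  8 × 9^1 = 8 × 9 = 72
  1 × 9^2 = 1 × 81 = 81
  4 × 9^3 = 4 × 729 = 2916
  1 × 9^4 = 1 × 6561 = 6561
Sum = 3 + 72 + 81 + 2916 + 6561
= 9633


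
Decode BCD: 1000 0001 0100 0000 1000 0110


Each 4-bit group → digit:
  1000 → 8
  0001 → 1
  0100 → 4
  0000 → 0
  1000 → 8
  0110 → 6
= 814086


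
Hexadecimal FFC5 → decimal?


Positional values:
Position 0: 5 × 16^0 = 5 × 1 = 5
Position 1: C × 16^1 = 12 × 16 = 192
Position 2: F × 16^2 = 15 × 256 = 3840
Position 3: F × 16^3 = 15 × 4096 = 61440
Sum = 5 + 192 + 3840 + 61440
= 65477


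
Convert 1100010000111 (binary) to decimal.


Positional values:
Bit 0: 1 × 2^0 = 1
Bit 1: 1 × 2^1 = 2
Bit 2: 1 × 2^2 = 4
Bit 7: 1 × 2^7 = 128
Bit 11: 1 × 2^11 = 2048
Bit 12: 1 × 2^12 = 4096
Sum = 1 + 2 + 4 + 128 + 2048 + 4096
= 6279


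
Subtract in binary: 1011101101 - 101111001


Align and subtract column by column (LSB to MSB, borrowing when needed):
  1011101101
- 0101111001
  ----------
  col 0: (1 - 0 borrow-in) - 1 → 1 - 1 = 0, borrow out 0
  col 1: (0 - 0 borrow-in) - 0 → 0 - 0 = 0, borrow out 0
  col 2: (1 - 0 borrow-in) - 0 → 1 - 0 = 1, borrow out 0
  col 3: (1 - 0 borrow-in) - 1 → 1 - 1 = 0, borrow out 0
  col 4: (0 - 0 borrow-in) - 1 → borrow from next column: (0+2) - 1 = 1, borrow out 1
  col 5: (1 - 1 borrow-in) - 1 → borrow from next column: (0+2) - 1 = 1, borrow out 1
  col 6: (1 - 1 borrow-in) - 1 → borrow from next column: (0+2) - 1 = 1, borrow out 1
  col 7: (1 - 1 borrow-in) - 0 → 0 - 0 = 0, borrow out 0
  col 8: (0 - 0 borrow-in) - 1 → borrow from next column: (0+2) - 1 = 1, borrow out 1
  col 9: (1 - 1 borrow-in) - 0 → 0 - 0 = 0, borrow out 0
Reading bits MSB→LSB: 0101110100
Strip leading zeros: 101110100
= 101110100


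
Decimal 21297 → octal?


Divide by 8 repeatedly:
21297 ÷ 8 = 2662 remainder 1
2662 ÷ 8 = 332 remainder 6
332 ÷ 8 = 41 remainder 4
41 ÷ 8 = 5 remainder 1
5 ÷ 8 = 0 remainder 5
Reading remainders bottom-up:
= 0o51461


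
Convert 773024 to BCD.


Each digit → 4-bit binary:
  7 → 0111
  7 → 0111
  3 → 0011
  0 → 0000
  2 → 0010
  4 → 0100
= 0111 0111 0011 0000 0010 0100


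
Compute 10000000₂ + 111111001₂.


Align and add column by column (LSB to MSB, carry propagating):
  0010000000
+ 0111111001
  ----------
  col 0: 0 + 1 + 0 (carry in) = 1 → bit 1, carry out 0
  col 1: 0 + 0 + 0 (carry in) = 0 → bit 0, carry out 0
  col 2: 0 + 0 + 0 (carry in) = 0 → bit 0, carry out 0
  col 3: 0 + 1 + 0 (carry in) = 1 → bit 1, carry out 0
  col 4: 0 + 1 + 0 (carry in) = 1 → bit 1, carry out 0
  col 5: 0 + 1 + 0 (carry in) = 1 → bit 1, carry out 0
  col 6: 0 + 1 + 0 (carry in) = 1 → bit 1, carry out 0
  col 7: 1 + 1 + 0 (carry in) = 2 → bit 0, carry out 1
  col 8: 0 + 1 + 1 (carry in) = 2 → bit 0, carry out 1
  col 9: 0 + 0 + 1 (carry in) = 1 → bit 1, carry out 0
Reading bits MSB→LSB: 1001111001
Strip leading zeros: 1001111001
= 1001111001


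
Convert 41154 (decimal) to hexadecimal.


Divide by 16 repeatedly:
41154 ÷ 16 = 2572 remainder 2 (2)
2572 ÷ 16 = 160 remainder 12 (C)
160 ÷ 16 = 10 remainder 0 (0)
10 ÷ 16 = 0 remainder 10 (A)
Reading remainders bottom-up:
= 0xA0C2


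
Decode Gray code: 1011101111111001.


Gray code: 1011101111111001
MSB stays the same: 1
Each subsequent bit = prev_binary XOR current_gray:
  B[1] = 1 XOR 0 = 1
  B[2] = 1 XOR 1 = 0
  B[3] = 0 XOR 1 = 1
  B[4] = 1 XOR 1 = 0
  B[5] = 0 XOR 0 = 0
  B[6] = 0 XOR 1 = 1
  B[7] = 1 XOR 1 = 0
  B[8] = 0 XOR 1 = 1
  B[9] = 1 XOR 1 = 0
  B[10] = 0 XOR 1 = 1
  B[11] = 1 XOR 1 = 0
  B[12] = 0 XOR 1 = 1
  B[13] = 1 XOR 0 = 1
  B[14] = 1 XOR 0 = 1
  B[15] = 1 XOR 1 = 0
= 1101001010101110 (53934 decimal)


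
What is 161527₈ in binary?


Each octal digit → 3 binary bits:
  1 = 001
  6 = 110
  1 = 001
  5 = 101
  2 = 010
  7 = 111
Concatenate: 001 110 001 101 010 111
= 001110001101010111


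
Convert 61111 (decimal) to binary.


Divide by 2 repeatedly:
61111 ÷ 2 = 30555 remainder 1
30555 ÷ 2 = 15277 remainder 1
15277 ÷ 2 = 7638 remainder 1
7638 ÷ 2 = 3819 remainder 0
3819 ÷ 2 = 1909 remainder 1
1909 ÷ 2 = 954 remainder 1
954 ÷ 2 = 477 remainder 0
477 ÷ 2 = 238 remainder 1
238 ÷ 2 = 119 remainder 0
119 ÷ 2 = 59 remainder 1
59 ÷ 2 = 29 remainder 1
29 ÷ 2 = 14 remainder 1
14 ÷ 2 = 7 remainder 0
7 ÷ 2 = 3 remainder 1
3 ÷ 2 = 1 remainder 1
1 ÷ 2 = 0 remainder 1
Reading remainders bottom-up:
= 1110111010110111


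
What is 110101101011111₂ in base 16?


Group into 4-bit nibbles: 0110101101011111
  0110 = 6
  1011 = B
  0101 = 5
  1111 = F
= 0x6B5F


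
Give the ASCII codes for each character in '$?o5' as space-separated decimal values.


String: '$?o5'  (4 characters)
Per-character ASCII lookup:
  '$': special character: '$' = 36
  '?': special character: '?' = 63
  'o': lowercase starts at 97: 'o' = 97 + 14 = 111
  '5': digits start at 48: '5' = 48 + 5 = 53
= 36 63 111 53


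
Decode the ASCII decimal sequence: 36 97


Codes (decimal): 36 97
Per-code ASCII lookup:
  36  (special character) → '$'
  97  (range 97-122: lowercase, 97 - 97 = 0) → 'a'
= '$a'


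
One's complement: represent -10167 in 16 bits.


Original: 0010011110110111
Invert all bits:
  bit 0: 0 → 1
  bit 1: 0 → 1
  bit 2: 1 → 0
  bit 3: 0 → 1
  bit 4: 0 → 1
  bit 5: 1 → 0
  bit 6: 1 → 0
  bit 7: 1 → 0
  bit 8: 1 → 0
  bit 9: 0 → 1
  bit 10: 1 → 0
  bit 11: 1 → 0
  bit 12: 0 → 1
  bit 13: 1 → 0
  bit 14: 1 → 0
  bit 15: 1 → 0
= 1101100001001000


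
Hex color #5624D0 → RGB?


Hex: #5624D0
R = 56₁₆ = 86
G = 24₁₆ = 36
B = D0₁₆ = 208
= RGB(86, 36, 208)


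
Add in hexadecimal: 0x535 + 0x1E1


Align and add column by column (LSB to MSB, each column mod 16 with carry):
  0535
+ 01E1
  ----
  col 0: 5(5) + 1(1) + 0 (carry in) = 6 → 6(6), carry out 0
  col 1: 3(3) + E(14) + 0 (carry in) = 17 → 1(1), carry out 1
  col 2: 5(5) + 1(1) + 1 (carry in) = 7 → 7(7), carry out 0
  col 3: 0(0) + 0(0) + 0 (carry in) = 0 → 0(0), carry out 0
Reading digits MSB→LSB: 0716
Strip leading zeros: 716
= 0x716


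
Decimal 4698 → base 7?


Divide by 7 repeatedly:
4698 ÷ 7 = 671 remainder 1
671 ÷ 7 = 95 remainder 6
95 ÷ 7 = 13 remainder 4
13 ÷ 7 = 1 remainder 6
1 ÷ 7 = 0 remainder 1
Reading remainders bottom-up:
= 16461


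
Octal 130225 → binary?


Each octal digit → 3 binary bits:
  1 = 001
  3 = 011
  0 = 000
  2 = 010
  2 = 010
  5 = 101
Concatenate: 001 011 000 010 010 101
= 001011000010010101


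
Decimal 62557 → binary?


Divide by 2 repeatedly:
62557 ÷ 2 = 31278 remainder 1
31278 ÷ 2 = 15639 remainder 0
15639 ÷ 2 = 7819 remainder 1
7819 ÷ 2 = 3909 remainder 1
3909 ÷ 2 = 1954 remainder 1
1954 ÷ 2 = 977 remainder 0
977 ÷ 2 = 488 remainder 1
488 ÷ 2 = 244 remainder 0
244 ÷ 2 = 122 remainder 0
122 ÷ 2 = 61 remainder 0
61 ÷ 2 = 30 remainder 1
30 ÷ 2 = 15 remainder 0
15 ÷ 2 = 7 remainder 1
7 ÷ 2 = 3 remainder 1
3 ÷ 2 = 1 remainder 1
1 ÷ 2 = 0 remainder 1
Reading remainders bottom-up:
= 1111010001011101


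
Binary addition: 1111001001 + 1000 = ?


Align and add column by column (LSB to MSB, carry propagating):
  01111001001
+ 00000001000
  -----------
  col 0: 1 + 0 + 0 (carry in) = 1 → bit 1, carry out 0
  col 1: 0 + 0 + 0 (carry in) = 0 → bit 0, carry out 0
  col 2: 0 + 0 + 0 (carry in) = 0 → bit 0, carry out 0
  col 3: 1 + 1 + 0 (carry in) = 2 → bit 0, carry out 1
  col 4: 0 + 0 + 1 (carry in) = 1 → bit 1, carry out 0
  col 5: 0 + 0 + 0 (carry in) = 0 → bit 0, carry out 0
  col 6: 1 + 0 + 0 (carry in) = 1 → bit 1, carry out 0
  col 7: 1 + 0 + 0 (carry in) = 1 → bit 1, carry out 0
  col 8: 1 + 0 + 0 (carry in) = 1 → bit 1, carry out 0
  col 9: 1 + 0 + 0 (carry in) = 1 → bit 1, carry out 0
  col 10: 0 + 0 + 0 (carry in) = 0 → bit 0, carry out 0
Reading bits MSB→LSB: 01111010001
Strip leading zeros: 1111010001
= 1111010001


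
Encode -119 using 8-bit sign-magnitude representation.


Sign bit: 1 (negative)
Magnitude: 119 = 1110111
= 11110111


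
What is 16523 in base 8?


Divide by 8 repeatedly:
16523 ÷ 8 = 2065 remainder 3
2065 ÷ 8 = 258 remainder 1
258 ÷ 8 = 32 remainder 2
32 ÷ 8 = 4 remainder 0
4 ÷ 8 = 0 remainder 4
Reading remainders bottom-up:
= 0o40213


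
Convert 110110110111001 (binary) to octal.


Group into 3-bit groups: 110110110111001
  110 = 6
  110 = 6
  110 = 6
  111 = 7
  001 = 1
= 0o66671


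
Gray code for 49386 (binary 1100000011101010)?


Binary: 1100000011101010
Gray code: G = B XOR (B >> 1)
B >> 1 = 0110000001110101
1100000011101010 XOR 0110000001110101:
  1 XOR 0 = 1
  1 XOR 1 = 0
  0 XOR 1 = 1
  0 XOR 0 = 0
  0 XOR 0 = 0
  0 XOR 0 = 0
  0 XOR 0 = 0
  0 XOR 0 = 0
  1 XOR 0 = 1
  1 XOR 1 = 0
  1 XOR 1 = 0
  0 XOR 1 = 1
  1 XOR 0 = 1
  0 XOR 1 = 1
  1 XOR 0 = 1
  0 XOR 1 = 1
= 1010000010011111


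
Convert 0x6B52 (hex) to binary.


Each hex digit → 4 binary bits:
  6 = 0110
  B = 1011
  5 = 0101
  2 = 0010
Concatenate: 0110 1011 0101 0010
= 0110101101010010


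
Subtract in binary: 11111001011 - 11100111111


Align and subtract column by column (LSB to MSB, borrowing when needed):
  11111001011
- 11100111111
  -----------
  col 0: (1 - 0 borrow-in) - 1 → 1 - 1 = 0, borrow out 0
  col 1: (1 - 0 borrow-in) - 1 → 1 - 1 = 0, borrow out 0
  col 2: (0 - 0 borrow-in) - 1 → borrow from next column: (0+2) - 1 = 1, borrow out 1
  col 3: (1 - 1 borrow-in) - 1 → borrow from next column: (0+2) - 1 = 1, borrow out 1
  col 4: (0 - 1 borrow-in) - 1 → borrow from next column: (-1+2) - 1 = 0, borrow out 1
  col 5: (0 - 1 borrow-in) - 1 → borrow from next column: (-1+2) - 1 = 0, borrow out 1
  col 6: (1 - 1 borrow-in) - 0 → 0 - 0 = 0, borrow out 0
  col 7: (1 - 0 borrow-in) - 0 → 1 - 0 = 1, borrow out 0
  col 8: (1 - 0 borrow-in) - 1 → 1 - 1 = 0, borrow out 0
  col 9: (1 - 0 borrow-in) - 1 → 1 - 1 = 0, borrow out 0
  col 10: (1 - 0 borrow-in) - 1 → 1 - 1 = 0, borrow out 0
Reading bits MSB→LSB: 00010001100
Strip leading zeros: 10001100
= 10001100


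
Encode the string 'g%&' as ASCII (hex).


String: 'g%&'  (3 characters)
Per-character ASCII lookup:
  'g': lowercase starts at 97: 'g' = 97 + 6 = 103 → 0x67
  '%': special character: '%' = 37 → 0x25
  '&': special character: '&' = 38 → 0x26
= 0x67 0x25 0x26


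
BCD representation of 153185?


Each digit → 4-bit binary:
  1 → 0001
  5 → 0101
  3 → 0011
  1 → 0001
  8 → 1000
  5 → 0101
= 0001 0101 0011 0001 1000 0101


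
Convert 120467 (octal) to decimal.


Positional values:
Position 0: 7 × 8^0 = 7
Position 1: 6 × 8^1 = 48
Position 2: 4 × 8^2 = 256
Position 3: 0 × 8^3 = 0
Position 4: 2 × 8^4 = 8192
Position 5: 1 × 8^5 = 32768
Sum = 7 + 48 + 256 + 0 + 8192 + 32768
= 41271


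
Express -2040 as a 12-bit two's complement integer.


Original: 011111111000
Step 1 - Invert all bits: 100000000111
Step 2 - Add 1: 100000000111 + 1
= 100000001000 (represents -2040)


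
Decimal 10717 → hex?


Divide by 16 repeatedly:
10717 ÷ 16 = 669 remainder 13 (D)
669 ÷ 16 = 41 remainder 13 (D)
41 ÷ 16 = 2 remainder 9 (9)
2 ÷ 16 = 0 remainder 2 (2)
Reading remainders bottom-up:
= 0x29DD


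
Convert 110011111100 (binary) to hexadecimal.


Group into 4-bit nibbles: 110011111100
  1100 = C
  1111 = F
  1100 = C
= 0xCFC


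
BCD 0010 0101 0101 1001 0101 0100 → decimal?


Each 4-bit group → digit:
  0010 → 2
  0101 → 5
  0101 → 5
  1001 → 9
  0101 → 5
  0100 → 4
= 255954


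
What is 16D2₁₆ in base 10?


Positional values:
Position 0: 2 × 16^0 = 2 × 1 = 2
Position 1: D × 16^1 = 13 × 16 = 208
Position 2: 6 × 16^2 = 6 × 256 = 1536
Position 3: 1 × 16^3 = 1 × 4096 = 4096
Sum = 2 + 208 + 1536 + 4096
= 5842


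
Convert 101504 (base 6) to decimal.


Positional values (base 6):
  4 × 6^0 = 4 × 1 = 4
  0 × 6^1 = 0 × 6 = 0
  5 × 6^2 = 5 × 36 = 180
  1 × 6^3 = 1 × 216 = 216
  0 × 6^4 = 0 × 1296 = 0
  1 × 6^5 = 1 × 7776 = 7776
Sum = 4 + 0 + 180 + 216 + 0 + 7776
= 8176


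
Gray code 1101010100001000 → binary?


Gray code: 1101010100001000
MSB stays the same: 1
Each subsequent bit = prev_binary XOR current_gray:
  B[1] = 1 XOR 1 = 0
  B[2] = 0 XOR 0 = 0
  B[3] = 0 XOR 1 = 1
  B[4] = 1 XOR 0 = 1
  B[5] = 1 XOR 1 = 0
  B[6] = 0 XOR 0 = 0
  B[7] = 0 XOR 1 = 1
  B[8] = 1 XOR 0 = 1
  B[9] = 1 XOR 0 = 1
  B[10] = 1 XOR 0 = 1
  B[11] = 1 XOR 0 = 1
  B[12] = 1 XOR 1 = 0
  B[13] = 0 XOR 0 = 0
  B[14] = 0 XOR 0 = 0
  B[15] = 0 XOR 0 = 0
= 1001100111110000 (39408 decimal)


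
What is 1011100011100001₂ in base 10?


Positional values:
Bit 0: 1 × 2^0 = 1
Bit 5: 1 × 2^5 = 32
Bit 6: 1 × 2^6 = 64
Bit 7: 1 × 2^7 = 128
Bit 11: 1 × 2^11 = 2048
Bit 12: 1 × 2^12 = 4096
Bit 13: 1 × 2^13 = 8192
Bit 15: 1 × 2^15 = 32768
Sum = 1 + 32 + 64 + 128 + 2048 + 4096 + 8192 + 32768
= 47329


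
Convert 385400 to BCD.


Each digit → 4-bit binary:
  3 → 0011
  8 → 1000
  5 → 0101
  4 → 0100
  0 → 0000
  0 → 0000
= 0011 1000 0101 0100 0000 0000


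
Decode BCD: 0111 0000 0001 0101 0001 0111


Each 4-bit group → digit:
  0111 → 7
  0000 → 0
  0001 → 1
  0101 → 5
  0001 → 1
  0111 → 7
= 701517


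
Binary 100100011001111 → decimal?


Positional values:
Bit 0: 1 × 2^0 = 1
Bit 1: 1 × 2^1 = 2
Bit 2: 1 × 2^2 = 4
Bit 3: 1 × 2^3 = 8
Bit 6: 1 × 2^6 = 64
Bit 7: 1 × 2^7 = 128
Bit 11: 1 × 2^11 = 2048
Bit 14: 1 × 2^14 = 16384
Sum = 1 + 2 + 4 + 8 + 64 + 128 + 2048 + 16384
= 18639


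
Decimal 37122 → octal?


Divide by 8 repeatedly:
37122 ÷ 8 = 4640 remainder 2
4640 ÷ 8 = 580 remainder 0
580 ÷ 8 = 72 remainder 4
72 ÷ 8 = 9 remainder 0
9 ÷ 8 = 1 remainder 1
1 ÷ 8 = 0 remainder 1
Reading remainders bottom-up:
= 0o110402


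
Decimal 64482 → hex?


Divide by 16 repeatedly:
64482 ÷ 16 = 4030 remainder 2 (2)
4030 ÷ 16 = 251 remainder 14 (E)
251 ÷ 16 = 15 remainder 11 (B)
15 ÷ 16 = 0 remainder 15 (F)
Reading remainders bottom-up:
= 0xFBE2


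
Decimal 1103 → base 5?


Divide by 5 repeatedly:
1103 ÷ 5 = 220 remainder 3
220 ÷ 5 = 44 remainder 0
44 ÷ 5 = 8 remainder 4
8 ÷ 5 = 1 remainder 3
1 ÷ 5 = 0 remainder 1
Reading remainders bottom-up:
= 13403


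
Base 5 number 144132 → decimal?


Positional values (base 5):
  2 × 5^0 = 2 × 1 = 2
  3 × 5^1 = 3 × 5 = 15
  1 × 5^2 = 1 × 25 = 25
  4 × 5^3 = 4 × 125 = 500
  4 × 5^4 = 4 × 625 = 2500
  1 × 5^5 = 1 × 3125 = 3125
Sum = 2 + 15 + 25 + 500 + 2500 + 3125
= 6167


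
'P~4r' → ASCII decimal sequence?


String: 'P~4r'  (4 characters)
Per-character ASCII lookup:
  'P': uppercase starts at 65: 'P' = 65 + 15 = 80
  '~': special character: '~' = 126
  '4': digits start at 48: '4' = 48 + 4 = 52
  'r': lowercase starts at 97: 'r' = 97 + 17 = 114
= 80 126 52 114


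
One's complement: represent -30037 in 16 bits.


Original: 0111010101010101
Invert all bits:
  bit 0: 0 → 1
  bit 1: 1 → 0
  bit 2: 1 → 0
  bit 3: 1 → 0
  bit 4: 0 → 1
  bit 5: 1 → 0
  bit 6: 0 → 1
  bit 7: 1 → 0
  bit 8: 0 → 1
  bit 9: 1 → 0
  bit 10: 0 → 1
  bit 11: 1 → 0
  bit 12: 0 → 1
  bit 13: 1 → 0
  bit 14: 0 → 1
  bit 15: 1 → 0
= 1000101010101010


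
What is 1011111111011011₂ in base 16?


Group into 4-bit nibbles: 1011111111011011
  1011 = B
  1111 = F
  1101 = D
  1011 = B
= 0xBFDB


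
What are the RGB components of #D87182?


Hex: #D87182
R = D8₁₆ = 216
G = 71₁₆ = 113
B = 82₁₆ = 130
= RGB(216, 113, 130)


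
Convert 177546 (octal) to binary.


Each octal digit → 3 binary bits:
  1 = 001
  7 = 111
  7 = 111
  5 = 101
  4 = 100
  6 = 110
Concatenate: 001 111 111 101 100 110
= 001111111101100110


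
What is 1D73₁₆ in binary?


Each hex digit → 4 binary bits:
  1 = 0001
  D = 1101
  7 = 0111
  3 = 0011
Concatenate: 0001 1101 0111 0011
= 0001110101110011


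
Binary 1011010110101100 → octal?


Group into 3-bit groups: 001011010110101100
  001 = 1
  011 = 3
  010 = 2
  110 = 6
  101 = 5
  100 = 4
= 0o132654


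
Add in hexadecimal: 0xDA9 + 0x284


Align and add column by column (LSB to MSB, each column mod 16 with carry):
  0DA9
+ 0284
  ----
  col 0: 9(9) + 4(4) + 0 (carry in) = 13 → D(13), carry out 0
  col 1: A(10) + 8(8) + 0 (carry in) = 18 → 2(2), carry out 1
  col 2: D(13) + 2(2) + 1 (carry in) = 16 → 0(0), carry out 1
  col 3: 0(0) + 0(0) + 1 (carry in) = 1 → 1(1), carry out 0
Reading digits MSB→LSB: 102D
Strip leading zeros: 102D
= 0x102D


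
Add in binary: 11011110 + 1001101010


Align and add column by column (LSB to MSB, carry propagating):
  00011011110
+ 01001101010
  -----------
  col 0: 0 + 0 + 0 (carry in) = 0 → bit 0, carry out 0
  col 1: 1 + 1 + 0 (carry in) = 2 → bit 0, carry out 1
  col 2: 1 + 0 + 1 (carry in) = 2 → bit 0, carry out 1
  col 3: 1 + 1 + 1 (carry in) = 3 → bit 1, carry out 1
  col 4: 1 + 0 + 1 (carry in) = 2 → bit 0, carry out 1
  col 5: 0 + 1 + 1 (carry in) = 2 → bit 0, carry out 1
  col 6: 1 + 1 + 1 (carry in) = 3 → bit 1, carry out 1
  col 7: 1 + 0 + 1 (carry in) = 2 → bit 0, carry out 1
  col 8: 0 + 0 + 1 (carry in) = 1 → bit 1, carry out 0
  col 9: 0 + 1 + 0 (carry in) = 1 → bit 1, carry out 0
  col 10: 0 + 0 + 0 (carry in) = 0 → bit 0, carry out 0
Reading bits MSB→LSB: 01101001000
Strip leading zeros: 1101001000
= 1101001000


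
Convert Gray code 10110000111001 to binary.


Gray code: 10110000111001
MSB stays the same: 1
Each subsequent bit = prev_binary XOR current_gray:
  B[1] = 1 XOR 0 = 1
  B[2] = 1 XOR 1 = 0
  B[3] = 0 XOR 1 = 1
  B[4] = 1 XOR 0 = 1
  B[5] = 1 XOR 0 = 1
  B[6] = 1 XOR 0 = 1
  B[7] = 1 XOR 0 = 1
  B[8] = 1 XOR 1 = 0
  B[9] = 0 XOR 1 = 1
  B[10] = 1 XOR 1 = 0
  B[11] = 0 XOR 0 = 0
  B[12] = 0 XOR 0 = 0
  B[13] = 0 XOR 1 = 1
= 11011111010001 (14289 decimal)


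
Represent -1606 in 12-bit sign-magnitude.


Sign bit: 1 (negative)
Magnitude: 1606 = 11001000110
= 111001000110


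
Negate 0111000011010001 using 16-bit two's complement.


Original: 0111000011010001
Step 1 - Invert all bits: 1000111100101110
Step 2 - Add 1: 1000111100101110 + 1
= 1000111100101111 (represents -28881)


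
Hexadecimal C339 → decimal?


Positional values:
Position 0: 9 × 16^0 = 9 × 1 = 9
Position 1: 3 × 16^1 = 3 × 16 = 48
Position 2: 3 × 16^2 = 3 × 256 = 768
Position 3: C × 16^3 = 12 × 4096 = 49152
Sum = 9 + 48 + 768 + 49152
= 49977


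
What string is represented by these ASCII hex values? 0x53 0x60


Codes (hex): 0x53 0x60
Per-code ASCII lookup:
  0x53 = 83  (range 65-90: uppercase, 83 - 65 = 18) → 'S'
  0x60 = 96  (special character) → '`'
= 'S`'


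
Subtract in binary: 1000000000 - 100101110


Align and subtract column by column (LSB to MSB, borrowing when needed):
  1000000000
- 0100101110
  ----------
  col 0: (0 - 0 borrow-in) - 0 → 0 - 0 = 0, borrow out 0
  col 1: (0 - 0 borrow-in) - 1 → borrow from next column: (0+2) - 1 = 1, borrow out 1
  col 2: (0 - 1 borrow-in) - 1 → borrow from next column: (-1+2) - 1 = 0, borrow out 1
  col 3: (0 - 1 borrow-in) - 1 → borrow from next column: (-1+2) - 1 = 0, borrow out 1
  col 4: (0 - 1 borrow-in) - 0 → borrow from next column: (-1+2) - 0 = 1, borrow out 1
  col 5: (0 - 1 borrow-in) - 1 → borrow from next column: (-1+2) - 1 = 0, borrow out 1
  col 6: (0 - 1 borrow-in) - 0 → borrow from next column: (-1+2) - 0 = 1, borrow out 1
  col 7: (0 - 1 borrow-in) - 0 → borrow from next column: (-1+2) - 0 = 1, borrow out 1
  col 8: (0 - 1 borrow-in) - 1 → borrow from next column: (-1+2) - 1 = 0, borrow out 1
  col 9: (1 - 1 borrow-in) - 0 → 0 - 0 = 0, borrow out 0
Reading bits MSB→LSB: 0011010010
Strip leading zeros: 11010010
= 11010010


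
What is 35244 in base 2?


Divide by 2 repeatedly:
35244 ÷ 2 = 17622 remainder 0
17622 ÷ 2 = 8811 remainder 0
8811 ÷ 2 = 4405 remainder 1
4405 ÷ 2 = 2202 remainder 1
2202 ÷ 2 = 1101 remainder 0
1101 ÷ 2 = 550 remainder 1
550 ÷ 2 = 275 remainder 0
275 ÷ 2 = 137 remainder 1
137 ÷ 2 = 68 remainder 1
68 ÷ 2 = 34 remainder 0
34 ÷ 2 = 17 remainder 0
17 ÷ 2 = 8 remainder 1
8 ÷ 2 = 4 remainder 0
4 ÷ 2 = 2 remainder 0
2 ÷ 2 = 1 remainder 0
1 ÷ 2 = 0 remainder 1
Reading remainders bottom-up:
= 1000100110101100


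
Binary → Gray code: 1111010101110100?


Binary: 1111010101110100
Gray code: G = B XOR (B >> 1)
B >> 1 = 0111101010111010
1111010101110100 XOR 0111101010111010:
  1 XOR 0 = 1
  1 XOR 1 = 0
  1 XOR 1 = 0
  1 XOR 1 = 0
  0 XOR 1 = 1
  1 XOR 0 = 1
  0 XOR 1 = 1
  1 XOR 0 = 1
  0 XOR 1 = 1
  1 XOR 0 = 1
  1 XOR 1 = 0
  1 XOR 1 = 0
  0 XOR 1 = 1
  1 XOR 0 = 1
  0 XOR 1 = 1
  0 XOR 0 = 0
= 1000111111001110


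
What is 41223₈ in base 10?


Positional values:
Position 0: 3 × 8^0 = 3
Position 1: 2 × 8^1 = 16
Position 2: 2 × 8^2 = 128
Position 3: 1 × 8^3 = 512
Position 4: 4 × 8^4 = 16384
Sum = 3 + 16 + 128 + 512 + 16384
= 17043


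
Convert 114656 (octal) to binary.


Each octal digit → 3 binary bits:
  1 = 001
  1 = 001
  4 = 100
  6 = 110
  5 = 101
  6 = 110
Concatenate: 001 001 100 110 101 110
= 001001100110101110


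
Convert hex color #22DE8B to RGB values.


Hex: #22DE8B
R = 22₁₆ = 34
G = DE₁₆ = 222
B = 8B₁₆ = 139
= RGB(34, 222, 139)


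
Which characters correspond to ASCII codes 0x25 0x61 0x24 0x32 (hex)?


Codes (hex): 0x25 0x61 0x24 0x32
Per-code ASCII lookup:
  0x25 = 37  (special character) → '%'
  0x61 = 97  (range 97-122: lowercase, 97 - 97 = 0) → 'a'
  0x24 = 36  (special character) → '$'
  0x32 = 50  (range 48-57: digits, 50 - 48 = 2) → '2'
= '%a$2'


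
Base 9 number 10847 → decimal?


Positional values (base 9):
  7 × 9^0 = 7 × 1 = 7
  4 × 9^1 = 4 × 9 = 36
  8 × 9^2 = 8 × 81 = 648
  0 × 9^3 = 0 × 729 = 0
  1 × 9^4 = 1 × 6561 = 6561
Sum = 7 + 36 + 648 + 0 + 6561
= 7252


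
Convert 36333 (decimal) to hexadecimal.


Divide by 16 repeatedly:
36333 ÷ 16 = 2270 remainder 13 (D)
2270 ÷ 16 = 141 remainder 14 (E)
141 ÷ 16 = 8 remainder 13 (D)
8 ÷ 16 = 0 remainder 8 (8)
Reading remainders bottom-up:
= 0x8DED


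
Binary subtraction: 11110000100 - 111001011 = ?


Align and subtract column by column (LSB to MSB, borrowing when needed):
  11110000100
- 00111001011
  -----------
  col 0: (0 - 0 borrow-in) - 1 → borrow from next column: (0+2) - 1 = 1, borrow out 1
  col 1: (0 - 1 borrow-in) - 1 → borrow from next column: (-1+2) - 1 = 0, borrow out 1
  col 2: (1 - 1 borrow-in) - 0 → 0 - 0 = 0, borrow out 0
  col 3: (0 - 0 borrow-in) - 1 → borrow from next column: (0+2) - 1 = 1, borrow out 1
  col 4: (0 - 1 borrow-in) - 0 → borrow from next column: (-1+2) - 0 = 1, borrow out 1
  col 5: (0 - 1 borrow-in) - 0 → borrow from next column: (-1+2) - 0 = 1, borrow out 1
  col 6: (0 - 1 borrow-in) - 1 → borrow from next column: (-1+2) - 1 = 0, borrow out 1
  col 7: (1 - 1 borrow-in) - 1 → borrow from next column: (0+2) - 1 = 1, borrow out 1
  col 8: (1 - 1 borrow-in) - 1 → borrow from next column: (0+2) - 1 = 1, borrow out 1
  col 9: (1 - 1 borrow-in) - 0 → 0 - 0 = 0, borrow out 0
  col 10: (1 - 0 borrow-in) - 0 → 1 - 0 = 1, borrow out 0
Reading bits MSB→LSB: 10110111001
Strip leading zeros: 10110111001
= 10110111001


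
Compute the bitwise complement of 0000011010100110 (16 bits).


Original: 0000011010100110
Invert all bits:
  bit 0: 0 → 1
  bit 1: 0 → 1
  bit 2: 0 → 1
  bit 3: 0 → 1
  bit 4: 0 → 1
  bit 5: 1 → 0
  bit 6: 1 → 0
  bit 7: 0 → 1
  bit 8: 1 → 0
  bit 9: 0 → 1
  bit 10: 1 → 0
  bit 11: 0 → 1
  bit 12: 0 → 1
  bit 13: 1 → 0
  bit 14: 1 → 0
  bit 15: 0 → 1
= 1111100101011001


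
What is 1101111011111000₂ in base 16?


Group into 4-bit nibbles: 1101111011111000
  1101 = D
  1110 = E
  1111 = F
  1000 = 8
= 0xDEF8


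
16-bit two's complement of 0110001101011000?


Original: 0110001101011000
Step 1 - Invert all bits: 1001110010100111
Step 2 - Add 1: 1001110010100111 + 1
= 1001110010101000 (represents -25432)


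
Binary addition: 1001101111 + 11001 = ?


Align and add column by column (LSB to MSB, carry propagating):
  01001101111
+ 00000011001
  -----------
  col 0: 1 + 1 + 0 (carry in) = 2 → bit 0, carry out 1
  col 1: 1 + 0 + 1 (carry in) = 2 → bit 0, carry out 1
  col 2: 1 + 0 + 1 (carry in) = 2 → bit 0, carry out 1
  col 3: 1 + 1 + 1 (carry in) = 3 → bit 1, carry out 1
  col 4: 0 + 1 + 1 (carry in) = 2 → bit 0, carry out 1
  col 5: 1 + 0 + 1 (carry in) = 2 → bit 0, carry out 1
  col 6: 1 + 0 + 1 (carry in) = 2 → bit 0, carry out 1
  col 7: 0 + 0 + 1 (carry in) = 1 → bit 1, carry out 0
  col 8: 0 + 0 + 0 (carry in) = 0 → bit 0, carry out 0
  col 9: 1 + 0 + 0 (carry in) = 1 → bit 1, carry out 0
  col 10: 0 + 0 + 0 (carry in) = 0 → bit 0, carry out 0
Reading bits MSB→LSB: 01010001000
Strip leading zeros: 1010001000
= 1010001000


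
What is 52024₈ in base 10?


Positional values:
Position 0: 4 × 8^0 = 4
Position 1: 2 × 8^1 = 16
Position 2: 0 × 8^2 = 0
Position 3: 2 × 8^3 = 1024
Position 4: 5 × 8^4 = 20480
Sum = 4 + 16 + 0 + 1024 + 20480
= 21524


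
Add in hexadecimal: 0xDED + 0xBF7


Align and add column by column (LSB to MSB, each column mod 16 with carry):
  0DED
+ 0BF7
  ----
  col 0: D(13) + 7(7) + 0 (carry in) = 20 → 4(4), carry out 1
  col 1: E(14) + F(15) + 1 (carry in) = 30 → E(14), carry out 1
  col 2: D(13) + B(11) + 1 (carry in) = 25 → 9(9), carry out 1
  col 3: 0(0) + 0(0) + 1 (carry in) = 1 → 1(1), carry out 0
Reading digits MSB→LSB: 19E4
Strip leading zeros: 19E4
= 0x19E4


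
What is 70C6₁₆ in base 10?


Positional values:
Position 0: 6 × 16^0 = 6 × 1 = 6
Position 1: C × 16^1 = 12 × 16 = 192
Position 2: 0 × 16^2 = 0 × 256 = 0
Position 3: 7 × 16^3 = 7 × 4096 = 28672
Sum = 6 + 192 + 0 + 28672
= 28870


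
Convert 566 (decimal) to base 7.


Divide by 7 repeatedly:
566 ÷ 7 = 80 remainder 6
80 ÷ 7 = 11 remainder 3
11 ÷ 7 = 1 remainder 4
1 ÷ 7 = 0 remainder 1
Reading remainders bottom-up:
= 1436


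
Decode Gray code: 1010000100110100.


Gray code: 1010000100110100
MSB stays the same: 1
Each subsequent bit = prev_binary XOR current_gray:
  B[1] = 1 XOR 0 = 1
  B[2] = 1 XOR 1 = 0
  B[3] = 0 XOR 0 = 0
  B[4] = 0 XOR 0 = 0
  B[5] = 0 XOR 0 = 0
  B[6] = 0 XOR 0 = 0
  B[7] = 0 XOR 1 = 1
  B[8] = 1 XOR 0 = 1
  B[9] = 1 XOR 0 = 1
  B[10] = 1 XOR 1 = 0
  B[11] = 0 XOR 1 = 1
  B[12] = 1 XOR 0 = 1
  B[13] = 1 XOR 1 = 0
  B[14] = 0 XOR 0 = 0
  B[15] = 0 XOR 0 = 0
= 1100000111011000 (49624 decimal)


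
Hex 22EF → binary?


Each hex digit → 4 binary bits:
  2 = 0010
  2 = 0010
  E = 1110
  F = 1111
Concatenate: 0010 0010 1110 1111
= 0010001011101111


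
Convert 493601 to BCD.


Each digit → 4-bit binary:
  4 → 0100
  9 → 1001
  3 → 0011
  6 → 0110
  0 → 0000
  1 → 0001
= 0100 1001 0011 0110 0000 0001


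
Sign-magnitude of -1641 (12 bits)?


Sign bit: 1 (negative)
Magnitude: 1641 = 11001101001
= 111001101001


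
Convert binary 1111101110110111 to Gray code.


Binary: 1111101110110111
Gray code: G = B XOR (B >> 1)
B >> 1 = 0111110111011011
1111101110110111 XOR 0111110111011011:
  1 XOR 0 = 1
  1 XOR 1 = 0
  1 XOR 1 = 0
  1 XOR 1 = 0
  1 XOR 1 = 0
  0 XOR 1 = 1
  1 XOR 0 = 1
  1 XOR 1 = 0
  1 XOR 1 = 0
  0 XOR 1 = 1
  1 XOR 0 = 1
  1 XOR 1 = 0
  0 XOR 1 = 1
  1 XOR 0 = 1
  1 XOR 1 = 0
  1 XOR 1 = 0
= 1000011001101100


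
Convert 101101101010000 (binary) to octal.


Group into 3-bit groups: 101101101010000
  101 = 5
  101 = 5
  101 = 5
  010 = 2
  000 = 0
= 0o55520


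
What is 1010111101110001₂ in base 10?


Positional values:
Bit 0: 1 × 2^0 = 1
Bit 4: 1 × 2^4 = 16
Bit 5: 1 × 2^5 = 32
Bit 6: 1 × 2^6 = 64
Bit 8: 1 × 2^8 = 256
Bit 9: 1 × 2^9 = 512
Bit 10: 1 × 2^10 = 1024
Bit 11: 1 × 2^11 = 2048
Bit 13: 1 × 2^13 = 8192
Bit 15: 1 × 2^15 = 32768
Sum = 1 + 16 + 32 + 64 + 256 + 512 + 1024 + 2048 + 8192 + 32768
= 44913


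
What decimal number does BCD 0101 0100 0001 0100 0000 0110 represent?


Each 4-bit group → digit:
  0101 → 5
  0100 → 4
  0001 → 1
  0100 → 4
  0000 → 0
  0110 → 6
= 541406


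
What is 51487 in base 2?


Divide by 2 repeatedly:
51487 ÷ 2 = 25743 remainder 1
25743 ÷ 2 = 12871 remainder 1
12871 ÷ 2 = 6435 remainder 1
6435 ÷ 2 = 3217 remainder 1
3217 ÷ 2 = 1608 remainder 1
1608 ÷ 2 = 804 remainder 0
804 ÷ 2 = 402 remainder 0
402 ÷ 2 = 201 remainder 0
201 ÷ 2 = 100 remainder 1
100 ÷ 2 = 50 remainder 0
50 ÷ 2 = 25 remainder 0
25 ÷ 2 = 12 remainder 1
12 ÷ 2 = 6 remainder 0
6 ÷ 2 = 3 remainder 0
3 ÷ 2 = 1 remainder 1
1 ÷ 2 = 0 remainder 1
Reading remainders bottom-up:
= 1100100100011111


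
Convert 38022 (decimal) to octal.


Divide by 8 repeatedly:
38022 ÷ 8 = 4752 remainder 6
4752 ÷ 8 = 594 remainder 0
594 ÷ 8 = 74 remainder 2
74 ÷ 8 = 9 remainder 2
9 ÷ 8 = 1 remainder 1
1 ÷ 8 = 0 remainder 1
Reading remainders bottom-up:
= 0o112206


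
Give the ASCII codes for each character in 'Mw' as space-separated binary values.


String: 'Mw'  (2 characters)
Per-character ASCII lookup:
  'M': uppercase starts at 65: 'M' = 65 + 12 = 77 → 1001101
  'w': lowercase starts at 97: 'w' = 97 + 22 = 119 → 1110111
= 1001101 1110111


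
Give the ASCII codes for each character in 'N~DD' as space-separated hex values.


String: 'N~DD'  (4 characters)
Per-character ASCII lookup:
  'N': uppercase starts at 65: 'N' = 65 + 13 = 78 → 0x4E
  '~': special character: '~' = 126 → 0x7E
  'D': uppercase starts at 65: 'D' = 65 + 3 = 68 → 0x44
  'D': uppercase starts at 65: 'D' = 65 + 3 = 68 → 0x44
= 0x4E 0x7E 0x44 0x44


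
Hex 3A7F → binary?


Each hex digit → 4 binary bits:
  3 = 0011
  A = 1010
  7 = 0111
  F = 1111
Concatenate: 0011 1010 0111 1111
= 0011101001111111


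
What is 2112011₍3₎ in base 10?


Positional values (base 3):
  1 × 3^0 = 1 × 1 = 1
  1 × 3^1 = 1 × 3 = 3
  0 × 3^2 = 0 × 9 = 0
  2 × 3^3 = 2 × 27 = 54
  1 × 3^4 = 1 × 81 = 81
  1 × 3^5 = 1 × 243 = 243
  2 × 3^6 = 2 × 729 = 1458
Sum = 1 + 3 + 0 + 54 + 81 + 243 + 1458
= 1840
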